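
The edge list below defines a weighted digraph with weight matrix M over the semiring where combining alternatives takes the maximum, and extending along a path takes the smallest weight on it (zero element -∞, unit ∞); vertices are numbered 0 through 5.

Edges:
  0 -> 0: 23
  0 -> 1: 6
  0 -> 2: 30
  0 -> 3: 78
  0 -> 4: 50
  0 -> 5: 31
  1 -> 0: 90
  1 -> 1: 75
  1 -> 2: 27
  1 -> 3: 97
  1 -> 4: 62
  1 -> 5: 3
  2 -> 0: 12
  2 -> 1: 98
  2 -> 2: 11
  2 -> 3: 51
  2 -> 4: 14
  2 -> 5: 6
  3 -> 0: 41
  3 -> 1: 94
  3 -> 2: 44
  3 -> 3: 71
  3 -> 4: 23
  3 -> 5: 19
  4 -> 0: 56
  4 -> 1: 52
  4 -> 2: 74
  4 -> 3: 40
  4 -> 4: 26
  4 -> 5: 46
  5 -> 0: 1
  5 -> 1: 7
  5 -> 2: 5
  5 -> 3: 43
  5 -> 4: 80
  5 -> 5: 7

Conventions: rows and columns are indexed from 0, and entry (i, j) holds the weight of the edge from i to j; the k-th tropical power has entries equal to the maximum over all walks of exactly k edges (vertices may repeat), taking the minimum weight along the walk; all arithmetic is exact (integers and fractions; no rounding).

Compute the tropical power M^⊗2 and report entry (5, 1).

M^⊗2:
  [50, 78, 50, 71, 31, 46]
  [75, 94, 62, 78, 62, 46]
  [90, 75, 44, 97, 62, 19]
  [90, 75, 44, 94, 62, 31]
  [52, 74, 40, 56, 52, 31]
  [56, 52, 74, 43, 26, 46]
Key observation: the optimum is the walk 5->4->1, with weight 80 min 52 = 52.
Optimal value attained by: walk 5->4->1.
Answer: (M^⊗2)[5][1] = 52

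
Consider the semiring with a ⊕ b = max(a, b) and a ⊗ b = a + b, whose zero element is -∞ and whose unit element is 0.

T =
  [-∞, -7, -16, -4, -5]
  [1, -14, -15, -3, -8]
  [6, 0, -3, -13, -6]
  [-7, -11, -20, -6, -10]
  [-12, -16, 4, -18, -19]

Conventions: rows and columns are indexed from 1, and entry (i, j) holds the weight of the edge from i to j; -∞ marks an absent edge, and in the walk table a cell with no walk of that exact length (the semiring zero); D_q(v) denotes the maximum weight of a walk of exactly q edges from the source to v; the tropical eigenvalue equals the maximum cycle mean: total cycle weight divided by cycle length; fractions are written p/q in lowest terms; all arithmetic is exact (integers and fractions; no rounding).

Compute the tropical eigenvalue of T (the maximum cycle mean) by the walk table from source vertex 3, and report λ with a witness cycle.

q=0: [-∞, -∞, 0, -∞, -∞]
q=1: [6, 0, -3, -13, -6]
q=2: [3, -1, -2, 2, 1]
q=3: [4, -2, 5, -1, -2]
q=4: [11, 5, 2, 0, -1]
q=5: [8, 4, 3, 7, 6]
Optimal cycle mean attained by: cycle 1->5->3->1, total (-5) + 4 + 6, length 3.
Answer: λ = 5/3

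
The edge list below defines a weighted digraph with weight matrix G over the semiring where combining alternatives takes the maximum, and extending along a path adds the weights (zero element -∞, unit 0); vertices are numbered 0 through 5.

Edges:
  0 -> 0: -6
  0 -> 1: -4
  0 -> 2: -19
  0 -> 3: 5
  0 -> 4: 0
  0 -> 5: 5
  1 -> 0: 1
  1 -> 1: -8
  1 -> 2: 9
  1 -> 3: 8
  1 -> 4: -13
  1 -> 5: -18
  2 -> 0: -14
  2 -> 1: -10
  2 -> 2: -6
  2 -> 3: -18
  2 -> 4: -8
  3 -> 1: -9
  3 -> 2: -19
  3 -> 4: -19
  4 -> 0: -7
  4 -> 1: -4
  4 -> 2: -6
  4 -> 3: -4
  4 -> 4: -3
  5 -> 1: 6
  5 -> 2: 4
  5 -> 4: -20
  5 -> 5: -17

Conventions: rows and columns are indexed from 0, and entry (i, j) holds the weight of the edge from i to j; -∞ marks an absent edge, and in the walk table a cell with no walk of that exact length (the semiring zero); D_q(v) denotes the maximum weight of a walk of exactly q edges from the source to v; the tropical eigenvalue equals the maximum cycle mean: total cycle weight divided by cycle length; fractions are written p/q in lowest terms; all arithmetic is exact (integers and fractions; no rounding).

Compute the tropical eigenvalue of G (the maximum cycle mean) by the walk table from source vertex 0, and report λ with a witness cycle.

q=0: [0, -∞, -∞, -∞, -∞, -∞]
q=1: [-6, -4, -19, 5, 0, 5]
q=2: [-3, 11, 9, 4, -3, -1]
q=3: [12, 5, 20, 19, 1, 2]
q=4: [6, 10, 14, 17, 12, 17]
q=5: [11, 23, 21, 18, 9, 11]
q=6: [24, 17, 32, 31, 13, 16]
Optimal cycle mean attained by: cycle 0->5->1->0, total 5 + 6 + 1, length 3.
Answer: λ = 4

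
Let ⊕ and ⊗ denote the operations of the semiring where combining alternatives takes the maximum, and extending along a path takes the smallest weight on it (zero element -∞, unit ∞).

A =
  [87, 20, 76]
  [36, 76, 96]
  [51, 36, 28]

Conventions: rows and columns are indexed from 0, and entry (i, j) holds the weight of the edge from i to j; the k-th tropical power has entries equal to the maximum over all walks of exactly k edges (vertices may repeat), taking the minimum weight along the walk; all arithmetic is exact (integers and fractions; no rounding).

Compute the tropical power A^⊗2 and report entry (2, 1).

A^⊗2:
  [87, 36, 76]
  [51, 76, 76]
  [51, 36, 51]
Key observation: the optimum is the walk 2->1->1, with weight 36 min 76 = 36.
Optimal value attained by: walk 2->1->1.
Answer: (A^⊗2)[2][1] = 36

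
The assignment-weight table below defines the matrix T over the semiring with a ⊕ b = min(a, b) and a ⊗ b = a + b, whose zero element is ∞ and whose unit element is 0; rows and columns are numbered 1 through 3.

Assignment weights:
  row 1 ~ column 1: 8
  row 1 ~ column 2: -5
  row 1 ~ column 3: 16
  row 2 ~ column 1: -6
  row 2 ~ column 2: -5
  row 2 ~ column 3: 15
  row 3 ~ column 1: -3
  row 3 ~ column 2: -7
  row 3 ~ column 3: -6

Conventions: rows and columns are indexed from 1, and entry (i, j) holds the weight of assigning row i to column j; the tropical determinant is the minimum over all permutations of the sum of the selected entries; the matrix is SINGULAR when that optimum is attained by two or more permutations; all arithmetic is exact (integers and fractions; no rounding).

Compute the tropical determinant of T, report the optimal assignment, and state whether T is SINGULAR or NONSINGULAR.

σ = (1, 2, 3): 8 + (-5) + (-6) = -3
σ = (1, 3, 2): 8 + 15 + (-7) = 16
σ = (2, 1, 3): (-5) + (-6) + (-6) = -17
σ = (2, 3, 1): (-5) + 15 + (-3) = 7
σ = (3, 1, 2): 16 + (-6) + (-7) = 3
σ = (3, 2, 1): 16 + (-5) + (-3) = 8
Optimal value attained by: σ = (2, 1, 3).
Answer: det⊕(T) = -17; verdict: NONSINGULAR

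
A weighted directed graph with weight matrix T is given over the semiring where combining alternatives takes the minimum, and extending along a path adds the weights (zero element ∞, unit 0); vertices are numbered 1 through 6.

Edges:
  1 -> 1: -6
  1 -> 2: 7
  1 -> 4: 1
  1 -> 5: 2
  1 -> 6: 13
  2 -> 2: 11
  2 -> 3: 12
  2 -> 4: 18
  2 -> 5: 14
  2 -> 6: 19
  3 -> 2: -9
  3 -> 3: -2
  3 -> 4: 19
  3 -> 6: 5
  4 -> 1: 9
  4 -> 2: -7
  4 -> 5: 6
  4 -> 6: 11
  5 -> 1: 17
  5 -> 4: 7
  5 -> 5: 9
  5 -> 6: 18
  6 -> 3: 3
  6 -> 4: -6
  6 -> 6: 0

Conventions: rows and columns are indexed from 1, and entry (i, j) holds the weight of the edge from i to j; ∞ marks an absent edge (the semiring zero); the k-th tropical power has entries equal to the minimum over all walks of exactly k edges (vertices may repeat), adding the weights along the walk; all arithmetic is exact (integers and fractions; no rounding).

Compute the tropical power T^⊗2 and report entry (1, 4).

T^⊗2:
  [-12, -6, 16, -5, -4, 7]
  [27, 3, 10, 13, 23, 17]
  [28, -11, -4, -1, 5, 3]
  [3, 4, 5, 5, 7, 11]
  [11, 0, 21, 12, 13, 18]
  [3, -13, 1, -6, 0, 0]
Key observation: the optimum is the walk 1->1->4, with weight (-6) + 1 = -5.
Optimal value attained by: walk 1->1->4.
Answer: (T^⊗2)[1][4] = -5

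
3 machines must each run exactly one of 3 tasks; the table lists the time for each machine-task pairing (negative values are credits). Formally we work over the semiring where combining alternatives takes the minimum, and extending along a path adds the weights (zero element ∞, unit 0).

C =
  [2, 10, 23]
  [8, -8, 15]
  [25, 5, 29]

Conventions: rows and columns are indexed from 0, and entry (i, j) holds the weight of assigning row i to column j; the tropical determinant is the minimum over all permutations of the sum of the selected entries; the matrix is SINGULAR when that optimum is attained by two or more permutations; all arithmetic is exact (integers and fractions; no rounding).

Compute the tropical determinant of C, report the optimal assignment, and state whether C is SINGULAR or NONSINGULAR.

σ = (0, 1, 2): 2 + (-8) + 29 = 23
σ = (0, 2, 1): 2 + 15 + 5 = 22
σ = (1, 0, 2): 10 + 8 + 29 = 47
σ = (1, 2, 0): 10 + 15 + 25 = 50
σ = (2, 0, 1): 23 + 8 + 5 = 36
σ = (2, 1, 0): 23 + (-8) + 25 = 40
Optimal value attained by: σ = (0, 2, 1).
Answer: det⊕(C) = 22; verdict: NONSINGULAR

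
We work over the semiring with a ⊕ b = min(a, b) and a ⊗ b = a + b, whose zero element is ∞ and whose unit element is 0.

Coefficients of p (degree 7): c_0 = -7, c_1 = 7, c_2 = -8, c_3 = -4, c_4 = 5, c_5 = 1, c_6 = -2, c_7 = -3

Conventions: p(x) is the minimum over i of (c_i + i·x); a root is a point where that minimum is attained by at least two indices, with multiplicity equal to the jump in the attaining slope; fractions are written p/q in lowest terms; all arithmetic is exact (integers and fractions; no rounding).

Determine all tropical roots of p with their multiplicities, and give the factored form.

hull edge (i=0, c=-7) to (i=2, c=-8): slope -1/2, span 2
hull edge (i=2, c=-8) to (i=7, c=-3): slope 1, span 5
Factored form: p(x) = -3 ⊗ (x ⊕ (-1)) ⊗ (x ⊕ (-1)) ⊗ (x ⊕ (-1)) ⊗ (x ⊕ (-1)) ⊗ (x ⊕ (-1)) ⊗ (x ⊕ 1/2) ⊗ (x ⊕ 1/2)
Answer: roots = -1 (mult 5), 1/2 (mult 2)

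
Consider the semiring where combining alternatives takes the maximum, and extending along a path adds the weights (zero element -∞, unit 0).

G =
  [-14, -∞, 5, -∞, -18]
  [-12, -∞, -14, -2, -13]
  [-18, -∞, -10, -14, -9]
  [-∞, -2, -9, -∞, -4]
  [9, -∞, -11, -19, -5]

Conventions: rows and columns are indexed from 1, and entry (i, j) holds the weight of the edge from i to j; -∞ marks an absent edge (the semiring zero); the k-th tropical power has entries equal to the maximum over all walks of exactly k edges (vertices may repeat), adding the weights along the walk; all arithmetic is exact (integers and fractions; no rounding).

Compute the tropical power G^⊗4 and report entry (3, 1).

G^⊗2:
  [-9, -∞, -5, -9, -4]
  [-4, -4, -7, -28, -6]
  [0, -16, -13, -24, -14]
  [5, -∞, -15, -4, -9]
  [4, -21, 14, -24, -9]
G^⊗3:
  [5, -11, -4, -19, -9]
  [3, -30, 1, -6, -11]
  [-5, -26, 5, -18, -18]
  [0, -6, 10, -28, -8]
  [0, -26, 9, 0, 5]
G^⊗4:
  [0, -21, 10, -13, -13]
  [-2, -8, 8, -13, -8]
  [-9, -20, 0, -9, -4]
  [1, -30, 5, -4, 1]
  [14, -2, 5, -5, 0]
Key observation: the optimum is the walk 3->5->1->5->1, with weight (-9) + 9 + (-18) + 9 = -9.
Optimal value attained by: walk 3->5->1->5->1.
Answer: (G^⊗4)[3][1] = -9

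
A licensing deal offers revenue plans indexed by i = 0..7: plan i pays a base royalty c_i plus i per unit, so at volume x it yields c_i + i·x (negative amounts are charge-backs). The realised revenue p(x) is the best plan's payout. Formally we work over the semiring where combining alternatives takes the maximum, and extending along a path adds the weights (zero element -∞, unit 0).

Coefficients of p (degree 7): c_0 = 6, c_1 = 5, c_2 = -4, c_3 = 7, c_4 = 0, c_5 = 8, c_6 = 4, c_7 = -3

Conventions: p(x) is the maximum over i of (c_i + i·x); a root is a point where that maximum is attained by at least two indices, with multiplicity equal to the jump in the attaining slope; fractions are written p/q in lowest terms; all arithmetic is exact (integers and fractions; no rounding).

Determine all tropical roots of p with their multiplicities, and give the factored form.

hull edge (i=0, c=6) to (i=5, c=8): slope 2/5, span 5
hull edge (i=5, c=8) to (i=6, c=4): slope -4, span 1
hull edge (i=6, c=4) to (i=7, c=-3): slope -7, span 1
Factored form: p(x) = -3 ⊗ (x ⊕ (-2/5)) ⊗ (x ⊕ (-2/5)) ⊗ (x ⊕ (-2/5)) ⊗ (x ⊕ (-2/5)) ⊗ (x ⊕ (-2/5)) ⊗ (x ⊕ 4) ⊗ (x ⊕ 7)
Answer: roots = -2/5 (mult 5), 4 (mult 1), 7 (mult 1)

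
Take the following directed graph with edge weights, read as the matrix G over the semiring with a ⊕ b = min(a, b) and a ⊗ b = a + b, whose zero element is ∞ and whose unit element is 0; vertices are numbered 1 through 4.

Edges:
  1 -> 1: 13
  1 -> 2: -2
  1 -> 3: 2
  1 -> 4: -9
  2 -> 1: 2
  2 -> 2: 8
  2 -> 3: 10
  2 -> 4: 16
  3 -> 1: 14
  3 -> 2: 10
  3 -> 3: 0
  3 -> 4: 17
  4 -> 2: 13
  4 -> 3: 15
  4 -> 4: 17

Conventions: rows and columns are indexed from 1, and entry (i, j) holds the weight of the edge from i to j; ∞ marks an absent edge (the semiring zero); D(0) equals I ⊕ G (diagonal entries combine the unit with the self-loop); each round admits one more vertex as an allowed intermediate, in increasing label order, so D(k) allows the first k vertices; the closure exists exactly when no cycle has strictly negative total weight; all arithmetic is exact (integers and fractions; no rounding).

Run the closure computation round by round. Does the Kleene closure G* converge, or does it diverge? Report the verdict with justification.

D(0):
  [0, -2, 2, -9]
  [2, 0, 10, 16]
  [14, 10, 0, 17]
  [∞, 13, 15, 0]
D(1):
  [0, -2, 2, -9]
  [2, 0, 4, -7]
  [14, 10, 0, 5]
  [∞, 13, 15, 0]
D(2):
  [0, -2, 2, -9]
  [2, 0, 4, -7]
  [12, 10, 0, 3]
  [15, 13, 15, 0]
D(3):
  [0, -2, 2, -9]
  [2, 0, 4, -7]
  [12, 10, 0, 3]
  [15, 13, 15, 0]
D(4):
  [0, -2, 2, -9]
  [2, 0, 4, -7]
  [12, 10, 0, 3]
  [15, 13, 15, 0]
Key observation: every diagonal entry stays at the unit through all rounds, so no improving cycle exists.
Answer: CONVERGES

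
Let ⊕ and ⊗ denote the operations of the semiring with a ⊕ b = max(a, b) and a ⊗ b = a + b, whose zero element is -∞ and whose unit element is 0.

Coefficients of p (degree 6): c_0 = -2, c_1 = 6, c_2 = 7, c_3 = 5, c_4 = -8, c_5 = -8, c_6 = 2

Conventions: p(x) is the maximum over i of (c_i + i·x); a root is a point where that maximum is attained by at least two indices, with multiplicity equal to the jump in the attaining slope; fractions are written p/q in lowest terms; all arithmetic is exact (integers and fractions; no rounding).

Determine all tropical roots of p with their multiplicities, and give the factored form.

hull edge (i=0, c=-2) to (i=1, c=6): slope 8, span 1
hull edge (i=1, c=6) to (i=2, c=7): slope 1, span 1
hull edge (i=2, c=7) to (i=6, c=2): slope -5/4, span 4
Factored form: p(x) = 2 ⊗ (x ⊕ (-8)) ⊗ (x ⊕ (-1)) ⊗ (x ⊕ 5/4) ⊗ (x ⊕ 5/4) ⊗ (x ⊕ 5/4) ⊗ (x ⊕ 5/4)
Answer: roots = -8 (mult 1), -1 (mult 1), 5/4 (mult 4)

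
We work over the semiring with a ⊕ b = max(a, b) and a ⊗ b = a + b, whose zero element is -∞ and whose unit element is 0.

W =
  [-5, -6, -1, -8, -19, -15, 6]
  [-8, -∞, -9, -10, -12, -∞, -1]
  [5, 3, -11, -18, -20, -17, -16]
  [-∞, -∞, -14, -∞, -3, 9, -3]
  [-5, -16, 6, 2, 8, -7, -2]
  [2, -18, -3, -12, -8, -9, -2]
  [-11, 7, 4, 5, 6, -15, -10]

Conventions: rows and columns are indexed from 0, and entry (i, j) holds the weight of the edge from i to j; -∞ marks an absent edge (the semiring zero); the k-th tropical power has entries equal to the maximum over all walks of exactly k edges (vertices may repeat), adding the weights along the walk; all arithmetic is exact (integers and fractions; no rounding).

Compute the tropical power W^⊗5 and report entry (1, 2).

W^⊗2:
  [4, 13, 10, 11, 12, 1, 1]
  [-4, 6, 3, 4, 5, -1, -2]
  [0, -1, 4, -3, -9, -9, 11]
  [11, 4, 6, 2, 5, 0, 7]
  [11, 9, 14, 10, 16, 11, 6]
  [2, 5, 2, 3, 4, -3, 8]
  [9, 7, 12, 8, 14, 14, 6]
W^⊗3:
  [15, 13, 18, 14, 20, 20, 12]
  [8, 6, 11, 7, 13, 13, 5]
  [9, 18, 15, 16, 17, 6, 6]
  [11, 14, 11, 12, 13, 11, 17]
  [19, 17, 22, 18, 24, 19, 17]
  [7, 15, 12, 13, 14, 12, 8]
  [17, 15, 20, 16, 22, 17, 15]
W^⊗4:
  [23, 21, 26, 22, 28, 23, 21]
  [16, 14, 19, 15, 21, 16, 14]
  [20, 18, 23, 19, 25, 25, 17]
  [16, 24, 21, 22, 23, 21, 17]
  [27, 25, 30, 26, 32, 27, 25]
  [17, 15, 20, 16, 22, 22, 14]
  [25, 23, 28, 24, 30, 25, 23]
W^⊗5:
  [31, 29, 34, 30, 36, 31, 29]
  [24, 22, 27, 23, 29, 24, 22]
  [28, 26, 31, 27, 33, 28, 26]
  [26, 24, 29, 25, 31, 31, 23]
  [35, 33, 38, 34, 40, 35, 33]
  [25, 23, 28, 24, 30, 25, 23]
  [33, 31, 36, 32, 38, 33, 31]
Key observation: the optimum is the walk 1->6->4->4->4->2, with weight (-1) + 6 + 8 + 8 + 6 = 27.
Optimal value attained by: walk 1->6->4->4->4->2.
Answer: (W^⊗5)[1][2] = 27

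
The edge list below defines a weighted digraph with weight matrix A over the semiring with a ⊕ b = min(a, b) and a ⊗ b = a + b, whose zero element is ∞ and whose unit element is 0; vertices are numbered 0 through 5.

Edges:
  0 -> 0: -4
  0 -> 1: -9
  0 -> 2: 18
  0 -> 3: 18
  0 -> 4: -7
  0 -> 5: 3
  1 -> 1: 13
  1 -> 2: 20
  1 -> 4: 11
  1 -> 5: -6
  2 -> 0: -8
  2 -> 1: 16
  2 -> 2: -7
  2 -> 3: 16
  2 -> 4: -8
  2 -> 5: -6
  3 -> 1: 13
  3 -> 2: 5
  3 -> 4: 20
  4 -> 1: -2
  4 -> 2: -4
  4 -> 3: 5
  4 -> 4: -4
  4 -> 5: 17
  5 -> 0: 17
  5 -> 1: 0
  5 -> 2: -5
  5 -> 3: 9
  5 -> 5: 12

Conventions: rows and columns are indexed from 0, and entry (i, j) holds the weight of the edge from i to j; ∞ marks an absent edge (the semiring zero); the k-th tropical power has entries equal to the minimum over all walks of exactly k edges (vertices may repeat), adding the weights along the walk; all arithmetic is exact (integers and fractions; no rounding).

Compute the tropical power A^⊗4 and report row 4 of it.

A^⊗2:
  [-8, -13, -11, -2, -11, -15]
  [11, -6, -11, 3, 7, 6]
  [-15, -17, -14, -3, -15, -13]
  [-3, 18, -2, 21, -3, -1]
  [-12, -6, -11, 1, -12, -10]
  [-13, 8, -12, 11, -13, -11]
A^⊗3:
  [-19, -17, -20, -6, -19, -19]
  [-19, 2, -18, 5, -19, -17]
  [-22, -24, -21, -10, -22, -23]
  [-10, -12, -9, 2, -10, -8]
  [-19, -21, -18, -7, -19, -17]
  [-20, -22, -19, -8, -20, -18]
A^⊗4:
  [-28, -28, -27, -14, -28, -26]
  [-26, -28, -25, -14, -26, -24]
  [-29, -31, -28, -17, -29, -30]
  [-17, -19, -16, -5, -17, -18]
  [-26, -28, -25, -14, -26, -27]
  [-27, -29, -26, -15, -27, -28]
Answer: row 4 of A^⊗4 = [-26, -28, -25, -14, -26, -27]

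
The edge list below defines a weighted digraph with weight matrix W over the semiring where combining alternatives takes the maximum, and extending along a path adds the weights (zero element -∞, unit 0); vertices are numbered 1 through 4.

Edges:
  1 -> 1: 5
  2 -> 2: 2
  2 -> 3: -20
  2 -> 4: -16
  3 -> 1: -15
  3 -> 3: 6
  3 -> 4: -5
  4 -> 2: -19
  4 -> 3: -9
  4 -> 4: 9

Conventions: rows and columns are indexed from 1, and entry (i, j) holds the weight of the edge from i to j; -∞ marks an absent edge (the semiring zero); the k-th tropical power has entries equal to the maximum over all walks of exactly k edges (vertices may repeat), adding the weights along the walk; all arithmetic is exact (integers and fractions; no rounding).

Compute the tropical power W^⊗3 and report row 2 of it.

W^⊗2:
  [10, -∞, -∞, -∞]
  [-35, 4, -14, -7]
  [-9, -24, 12, 4]
  [-24, -10, 0, 18]
W^⊗3:
  [15, -∞, -∞, -∞]
  [-29, 6, -8, 2]
  [-3, -15, 18, 13]
  [-15, -1, 9, 27]
Answer: row 2 of W^⊗3 = [-29, 6, -8, 2]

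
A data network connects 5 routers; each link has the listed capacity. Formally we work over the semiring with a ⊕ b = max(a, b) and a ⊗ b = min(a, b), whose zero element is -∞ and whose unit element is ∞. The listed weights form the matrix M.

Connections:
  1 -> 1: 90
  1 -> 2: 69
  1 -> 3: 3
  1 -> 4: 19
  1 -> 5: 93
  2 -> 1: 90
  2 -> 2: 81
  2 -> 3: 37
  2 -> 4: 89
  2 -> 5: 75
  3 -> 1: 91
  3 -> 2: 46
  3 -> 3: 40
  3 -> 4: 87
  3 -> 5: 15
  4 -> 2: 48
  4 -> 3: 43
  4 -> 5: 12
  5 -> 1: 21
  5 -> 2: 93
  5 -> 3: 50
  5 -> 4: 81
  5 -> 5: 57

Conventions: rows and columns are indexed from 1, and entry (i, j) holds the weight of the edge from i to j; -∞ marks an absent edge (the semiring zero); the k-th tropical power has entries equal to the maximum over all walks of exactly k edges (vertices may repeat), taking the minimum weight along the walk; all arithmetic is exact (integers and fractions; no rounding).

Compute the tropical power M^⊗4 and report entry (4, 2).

M^⊗2:
  [90, 93, 50, 81, 90]
  [90, 81, 50, 81, 90]
  [90, 69, 43, 46, 91]
  [48, 48, 40, 48, 48]
  [90, 81, 50, 89, 75]
M^⊗3:
  [90, 90, 50, 89, 90]
  [90, 90, 50, 81, 90]
  [90, 91, 50, 81, 90]
  [48, 48, 48, 48, 48]
  [90, 81, 50, 81, 90]
M^⊗4:
  [90, 90, 50, 89, 90]
  [90, 90, 50, 89, 90]
  [90, 90, 50, 89, 90]
  [48, 48, 48, 48, 48]
  [90, 90, 50, 81, 90]
Key observation: the optimum is the walk 4->2->1->5->2, with weight 48 min 90 min 93 min 93 = 48.
Optimal value attained by: walk 4->2->1->5->2.
Answer: (M^⊗4)[4][2] = 48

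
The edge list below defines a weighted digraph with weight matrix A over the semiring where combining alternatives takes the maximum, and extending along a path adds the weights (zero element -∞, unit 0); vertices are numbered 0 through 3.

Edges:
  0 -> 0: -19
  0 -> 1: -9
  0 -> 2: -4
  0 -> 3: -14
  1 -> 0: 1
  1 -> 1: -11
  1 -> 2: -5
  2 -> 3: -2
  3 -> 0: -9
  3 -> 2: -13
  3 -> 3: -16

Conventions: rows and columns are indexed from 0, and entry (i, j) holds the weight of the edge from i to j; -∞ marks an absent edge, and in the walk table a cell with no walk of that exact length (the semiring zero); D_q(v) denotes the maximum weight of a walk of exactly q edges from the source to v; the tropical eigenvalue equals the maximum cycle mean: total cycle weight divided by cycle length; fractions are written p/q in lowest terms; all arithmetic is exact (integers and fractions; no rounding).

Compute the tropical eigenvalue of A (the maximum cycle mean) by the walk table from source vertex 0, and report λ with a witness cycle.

q=0: [0, -∞, -∞, -∞]
q=1: [-19, -9, -4, -14]
q=2: [-8, -20, -14, -6]
q=3: [-15, -17, -12, -16]
q=4: [-16, -24, -19, -14]
Optimal cycle mean attained by: cycle 0->1->0, total (-9) + 1, length 2.
Answer: λ = -4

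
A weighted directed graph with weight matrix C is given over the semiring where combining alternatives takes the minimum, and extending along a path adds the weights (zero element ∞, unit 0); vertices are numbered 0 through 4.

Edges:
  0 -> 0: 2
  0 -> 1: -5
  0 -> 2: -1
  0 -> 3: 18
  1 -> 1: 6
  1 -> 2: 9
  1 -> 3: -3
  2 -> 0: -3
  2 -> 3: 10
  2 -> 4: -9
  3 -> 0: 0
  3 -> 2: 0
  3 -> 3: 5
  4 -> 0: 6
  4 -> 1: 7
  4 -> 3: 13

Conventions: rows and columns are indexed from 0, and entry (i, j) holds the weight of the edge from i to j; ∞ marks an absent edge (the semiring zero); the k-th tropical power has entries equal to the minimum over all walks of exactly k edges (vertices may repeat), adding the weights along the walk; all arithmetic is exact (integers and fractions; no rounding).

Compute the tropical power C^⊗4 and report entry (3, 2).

C^⊗2:
  [-4, -3, 1, -8, -10]
  [-3, 12, -3, 2, 0]
  [-3, -8, -4, 4, ∞]
  [-3, -5, -1, 10, -9]
  [8, 1, 5, 4, ∞]
C^⊗3:
  [-8, -9, -8, -6, -8]
  [-6, -8, -4, 7, -12]
  [-7, -8, -4, -11, -13]
  [-4, -8, -4, -8, -10]
  [2, 3, 4, -2, -4]
C^⊗4:
  [-11, -13, -9, -12, -17]
  [-7, -11, -7, -11, -13]
  [-11, -12, -11, -11, -13]
  [-8, -9, -8, -11, -13]
  [-2, -3, -2, 0, -5]
Key observation: the optimum is the walk 3->0->1->3->2, with weight 0 + (-5) + (-3) + 0 = -8.
Optimal value attained by: walk 3->0->1->3->2.
Answer: (C^⊗4)[3][2] = -8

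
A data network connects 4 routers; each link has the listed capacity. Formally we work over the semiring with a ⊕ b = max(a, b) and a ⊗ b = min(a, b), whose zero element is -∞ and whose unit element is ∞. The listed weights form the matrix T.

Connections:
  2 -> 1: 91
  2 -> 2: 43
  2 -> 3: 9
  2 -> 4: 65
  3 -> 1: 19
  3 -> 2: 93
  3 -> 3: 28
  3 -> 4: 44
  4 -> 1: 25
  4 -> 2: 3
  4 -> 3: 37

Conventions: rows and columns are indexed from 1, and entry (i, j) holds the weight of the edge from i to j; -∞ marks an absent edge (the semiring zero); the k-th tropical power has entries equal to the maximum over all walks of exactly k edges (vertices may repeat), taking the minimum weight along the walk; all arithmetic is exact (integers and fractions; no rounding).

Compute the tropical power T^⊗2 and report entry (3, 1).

T^⊗2:
  [-∞, -∞, -∞, -∞]
  [43, 43, 37, 43]
  [91, 43, 37, 65]
  [19, 37, 28, 37]
Key observation: the optimum is the walk 3->2->1, with weight 93 min 91 = 91.
Optimal value attained by: walk 3->2->1.
Answer: (T^⊗2)[3][1] = 91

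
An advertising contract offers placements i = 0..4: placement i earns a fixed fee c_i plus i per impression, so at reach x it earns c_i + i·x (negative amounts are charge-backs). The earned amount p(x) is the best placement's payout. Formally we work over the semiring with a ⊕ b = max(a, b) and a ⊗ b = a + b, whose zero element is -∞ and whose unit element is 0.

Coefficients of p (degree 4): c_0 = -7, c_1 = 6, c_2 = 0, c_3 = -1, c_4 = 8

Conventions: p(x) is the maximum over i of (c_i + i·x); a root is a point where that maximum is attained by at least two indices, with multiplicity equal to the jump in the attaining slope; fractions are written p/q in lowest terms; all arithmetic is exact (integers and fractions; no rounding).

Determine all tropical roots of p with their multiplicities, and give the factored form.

hull edge (i=0, c=-7) to (i=1, c=6): slope 13, span 1
hull edge (i=1, c=6) to (i=4, c=8): slope 2/3, span 3
Factored form: p(x) = 8 ⊗ (x ⊕ (-13)) ⊗ (x ⊕ (-2/3)) ⊗ (x ⊕ (-2/3)) ⊗ (x ⊕ (-2/3))
Answer: roots = -13 (mult 1), -2/3 (mult 3)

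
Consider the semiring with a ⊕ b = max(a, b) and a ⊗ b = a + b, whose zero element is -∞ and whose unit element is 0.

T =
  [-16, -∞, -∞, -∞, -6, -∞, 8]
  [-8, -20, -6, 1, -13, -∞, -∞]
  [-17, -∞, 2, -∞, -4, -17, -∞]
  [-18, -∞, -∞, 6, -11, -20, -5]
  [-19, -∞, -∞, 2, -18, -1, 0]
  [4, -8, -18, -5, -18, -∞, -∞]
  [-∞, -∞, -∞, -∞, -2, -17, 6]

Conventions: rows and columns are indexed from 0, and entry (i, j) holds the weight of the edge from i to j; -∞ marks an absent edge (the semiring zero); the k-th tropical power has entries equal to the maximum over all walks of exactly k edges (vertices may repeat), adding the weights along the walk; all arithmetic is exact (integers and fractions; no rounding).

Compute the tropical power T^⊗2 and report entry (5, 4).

T^⊗2:
  [-25, -∞, -∞, -4, 6, -7, 14]
  [-17, -40, -4, 7, -10, -14, 0]
  [-13, -25, 4, -2, -2, -5, -4]
  [-12, -28, -38, 12, -5, -12, 1]
  [3, -9, -19, 8, -2, -17, 6]
  [-12, -28, -14, 1, -2, -19, 12]
  [-13, -25, -35, 0, 4, -3, 12]
Key observation: the optimum is the walk 5->0->4, with weight 4 + (-6) = -2.
Optimal value attained by: walk 5->0->4.
Answer: (T^⊗2)[5][4] = -2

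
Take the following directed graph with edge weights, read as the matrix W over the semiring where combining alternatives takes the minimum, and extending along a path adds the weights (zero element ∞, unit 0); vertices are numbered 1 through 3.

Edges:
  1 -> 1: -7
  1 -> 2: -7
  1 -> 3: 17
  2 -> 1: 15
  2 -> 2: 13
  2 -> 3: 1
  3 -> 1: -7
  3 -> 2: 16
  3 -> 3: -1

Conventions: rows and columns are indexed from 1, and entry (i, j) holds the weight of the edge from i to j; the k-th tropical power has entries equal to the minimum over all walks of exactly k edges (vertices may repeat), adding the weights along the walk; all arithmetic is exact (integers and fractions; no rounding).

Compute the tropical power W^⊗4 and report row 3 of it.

W^⊗2:
  [-14, -14, -6]
  [-6, 8, 0]
  [-14, -14, -2]
W^⊗3:
  [-21, -21, -13]
  [-13, -13, -1]
  [-21, -21, -13]
W^⊗4:
  [-28, -28, -20]
  [-20, -20, -12]
  [-28, -28, -20]
Answer: row 3 of W^⊗4 = [-28, -28, -20]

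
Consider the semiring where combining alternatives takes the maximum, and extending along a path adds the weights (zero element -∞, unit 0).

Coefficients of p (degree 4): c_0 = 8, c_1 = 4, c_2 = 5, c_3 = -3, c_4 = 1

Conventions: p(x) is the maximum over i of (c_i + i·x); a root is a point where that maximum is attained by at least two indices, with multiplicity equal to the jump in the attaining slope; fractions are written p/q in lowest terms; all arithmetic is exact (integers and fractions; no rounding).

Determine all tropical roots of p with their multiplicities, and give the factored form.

hull edge (i=0, c=8) to (i=2, c=5): slope -3/2, span 2
hull edge (i=2, c=5) to (i=4, c=1): slope -2, span 2
Factored form: p(x) = 1 ⊗ (x ⊕ 3/2) ⊗ (x ⊕ 3/2) ⊗ (x ⊕ 2) ⊗ (x ⊕ 2)
Answer: roots = 3/2 (mult 2), 2 (mult 2)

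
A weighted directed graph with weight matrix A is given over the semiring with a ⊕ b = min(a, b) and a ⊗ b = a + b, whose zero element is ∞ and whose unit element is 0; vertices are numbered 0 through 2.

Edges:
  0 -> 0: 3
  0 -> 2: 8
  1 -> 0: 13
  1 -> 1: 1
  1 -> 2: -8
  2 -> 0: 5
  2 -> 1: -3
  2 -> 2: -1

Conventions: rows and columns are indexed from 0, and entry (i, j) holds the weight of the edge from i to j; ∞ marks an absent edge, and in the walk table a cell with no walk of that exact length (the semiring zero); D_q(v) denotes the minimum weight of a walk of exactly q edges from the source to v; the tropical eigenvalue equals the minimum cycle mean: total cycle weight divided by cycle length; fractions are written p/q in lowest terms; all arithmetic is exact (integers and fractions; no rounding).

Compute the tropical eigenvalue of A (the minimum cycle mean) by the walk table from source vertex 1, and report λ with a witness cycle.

q=0: [∞, 0, ∞]
q=1: [13, 1, -8]
q=2: [-3, -11, -9]
q=3: [-4, -12, -19]
Optimal cycle mean attained by: cycle 1->2->1, total (-8) + (-3), length 2.
Answer: λ = -11/2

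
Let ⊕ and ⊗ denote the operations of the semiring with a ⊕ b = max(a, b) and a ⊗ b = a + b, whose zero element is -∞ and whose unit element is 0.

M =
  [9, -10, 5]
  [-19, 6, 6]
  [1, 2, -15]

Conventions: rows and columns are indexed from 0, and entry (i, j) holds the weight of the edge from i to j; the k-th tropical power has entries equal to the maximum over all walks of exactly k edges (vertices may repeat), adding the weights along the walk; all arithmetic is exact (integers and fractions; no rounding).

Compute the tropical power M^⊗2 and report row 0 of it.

M^⊗2:
  [18, 7, 14]
  [7, 12, 12]
  [10, 8, 8]
Answer: row 0 of M^⊗2 = [18, 7, 14]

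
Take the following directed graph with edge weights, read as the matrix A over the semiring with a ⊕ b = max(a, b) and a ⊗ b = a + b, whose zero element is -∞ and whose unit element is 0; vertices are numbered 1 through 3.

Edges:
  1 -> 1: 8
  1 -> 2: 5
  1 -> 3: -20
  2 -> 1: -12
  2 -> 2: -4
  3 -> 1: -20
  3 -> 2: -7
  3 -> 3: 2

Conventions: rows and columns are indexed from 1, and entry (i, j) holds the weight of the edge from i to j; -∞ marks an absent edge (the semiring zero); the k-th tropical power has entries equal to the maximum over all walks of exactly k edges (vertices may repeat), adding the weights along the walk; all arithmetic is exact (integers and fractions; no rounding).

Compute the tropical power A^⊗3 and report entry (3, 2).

A^⊗2:
  [16, 13, -12]
  [-4, -7, -32]
  [-12, -5, 4]
A^⊗3:
  [24, 21, -4]
  [4, 1, -24]
  [-4, -3, 6]
Key observation: the optimum is the walk 3->3->3->2, with weight 2 + 2 + (-7) = -3.
Optimal value attained by: walk 3->3->3->2.
Answer: (A^⊗3)[3][2] = -3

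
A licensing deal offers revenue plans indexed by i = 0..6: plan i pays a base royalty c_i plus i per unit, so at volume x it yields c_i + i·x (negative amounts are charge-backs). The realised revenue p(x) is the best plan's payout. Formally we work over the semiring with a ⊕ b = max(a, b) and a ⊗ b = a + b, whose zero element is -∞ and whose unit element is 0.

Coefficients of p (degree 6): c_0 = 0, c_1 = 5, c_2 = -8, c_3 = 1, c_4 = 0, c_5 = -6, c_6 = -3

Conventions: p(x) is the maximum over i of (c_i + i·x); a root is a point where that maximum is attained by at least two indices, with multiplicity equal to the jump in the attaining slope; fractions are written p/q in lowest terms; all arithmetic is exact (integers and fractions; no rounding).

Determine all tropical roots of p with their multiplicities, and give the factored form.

hull edge (i=0, c=0) to (i=1, c=5): slope 5, span 1
hull edge (i=1, c=5) to (i=6, c=-3): slope -8/5, span 5
Factored form: p(x) = -3 ⊗ (x ⊕ (-5)) ⊗ (x ⊕ 8/5) ⊗ (x ⊕ 8/5) ⊗ (x ⊕ 8/5) ⊗ (x ⊕ 8/5) ⊗ (x ⊕ 8/5)
Answer: roots = -5 (mult 1), 8/5 (mult 5)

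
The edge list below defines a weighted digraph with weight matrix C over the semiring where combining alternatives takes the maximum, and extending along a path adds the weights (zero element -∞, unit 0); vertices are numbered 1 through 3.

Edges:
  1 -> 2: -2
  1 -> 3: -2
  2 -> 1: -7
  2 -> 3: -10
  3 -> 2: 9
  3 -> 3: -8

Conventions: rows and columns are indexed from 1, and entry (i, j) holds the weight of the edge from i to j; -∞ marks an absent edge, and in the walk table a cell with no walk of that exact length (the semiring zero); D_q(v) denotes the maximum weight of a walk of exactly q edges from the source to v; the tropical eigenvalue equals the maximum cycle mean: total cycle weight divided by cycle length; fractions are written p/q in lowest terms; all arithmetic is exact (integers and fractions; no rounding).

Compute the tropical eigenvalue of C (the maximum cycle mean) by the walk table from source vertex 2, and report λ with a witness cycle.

q=0: [-∞, 0, -∞]
q=1: [-7, -∞, -10]
q=2: [-∞, -1, -9]
q=3: [-8, 0, -11]
Optimal cycle mean attained by: cycle 1->3->2->1, total (-2) + 9 + (-7), length 3.
Answer: λ = 0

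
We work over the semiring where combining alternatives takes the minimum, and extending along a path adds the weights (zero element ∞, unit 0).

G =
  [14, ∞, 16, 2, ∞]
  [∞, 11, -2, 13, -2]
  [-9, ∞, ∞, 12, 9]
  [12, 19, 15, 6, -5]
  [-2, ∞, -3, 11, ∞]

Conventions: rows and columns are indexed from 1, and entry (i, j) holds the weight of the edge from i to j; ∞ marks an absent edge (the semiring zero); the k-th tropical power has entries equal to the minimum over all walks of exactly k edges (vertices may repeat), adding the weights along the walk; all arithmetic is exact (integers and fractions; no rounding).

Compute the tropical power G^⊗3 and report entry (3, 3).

G^⊗2:
  [7, 21, 17, 8, -3]
  [-11, 22, -5, 9, 7]
  [5, 31, 6, -7, 7]
  [-7, 25, -8, 6, 1]
  [-12, 30, 14, 0, 6]
G^⊗3:
  [-5, 27, -6, 8, 3]
  [-14, 28, 4, -9, 4]
  [-3, 12, 4, -1, -12]
  [-17, 25, -2, -5, 1]
  [2, 19, 3, -10, -5]
Key observation: the optimum is the walk 3->4->5->3, with weight 12 + (-5) + (-3) = 4.
Optimal value attained by: walk 3->4->5->3.
Answer: (G^⊗3)[3][3] = 4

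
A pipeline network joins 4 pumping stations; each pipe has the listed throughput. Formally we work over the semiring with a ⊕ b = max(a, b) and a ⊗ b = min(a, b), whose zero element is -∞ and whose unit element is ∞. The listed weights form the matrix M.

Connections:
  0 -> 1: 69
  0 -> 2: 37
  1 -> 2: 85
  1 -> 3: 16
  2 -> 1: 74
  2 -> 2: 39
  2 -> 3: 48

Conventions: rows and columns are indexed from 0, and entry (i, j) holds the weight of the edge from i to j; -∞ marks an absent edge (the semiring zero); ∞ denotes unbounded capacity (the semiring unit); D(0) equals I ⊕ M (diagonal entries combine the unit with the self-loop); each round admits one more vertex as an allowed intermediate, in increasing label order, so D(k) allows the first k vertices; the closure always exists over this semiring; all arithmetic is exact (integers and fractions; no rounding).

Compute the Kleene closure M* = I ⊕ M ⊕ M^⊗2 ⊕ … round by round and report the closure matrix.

D(0):
  [∞, 69, 37, -∞]
  [-∞, ∞, 85, 16]
  [-∞, 74, ∞, 48]
  [-∞, -∞, -∞, ∞]
D(1):
  [∞, 69, 37, -∞]
  [-∞, ∞, 85, 16]
  [-∞, 74, ∞, 48]
  [-∞, -∞, -∞, ∞]
D(2):
  [∞, 69, 69, 16]
  [-∞, ∞, 85, 16]
  [-∞, 74, ∞, 48]
  [-∞, -∞, -∞, ∞]
D(3):
  [∞, 69, 69, 48]
  [-∞, ∞, 85, 48]
  [-∞, 74, ∞, 48]
  [-∞, -∞, -∞, ∞]
D(4):
  [∞, 69, 69, 48]
  [-∞, ∞, 85, 48]
  [-∞, 74, ∞, 48]
  [-∞, -∞, -∞, ∞]
Answer: M* = [[∞, 69, 69, 48], [-∞, ∞, 85, 48], [-∞, 74, ∞, 48], [-∞, -∞, -∞, ∞]]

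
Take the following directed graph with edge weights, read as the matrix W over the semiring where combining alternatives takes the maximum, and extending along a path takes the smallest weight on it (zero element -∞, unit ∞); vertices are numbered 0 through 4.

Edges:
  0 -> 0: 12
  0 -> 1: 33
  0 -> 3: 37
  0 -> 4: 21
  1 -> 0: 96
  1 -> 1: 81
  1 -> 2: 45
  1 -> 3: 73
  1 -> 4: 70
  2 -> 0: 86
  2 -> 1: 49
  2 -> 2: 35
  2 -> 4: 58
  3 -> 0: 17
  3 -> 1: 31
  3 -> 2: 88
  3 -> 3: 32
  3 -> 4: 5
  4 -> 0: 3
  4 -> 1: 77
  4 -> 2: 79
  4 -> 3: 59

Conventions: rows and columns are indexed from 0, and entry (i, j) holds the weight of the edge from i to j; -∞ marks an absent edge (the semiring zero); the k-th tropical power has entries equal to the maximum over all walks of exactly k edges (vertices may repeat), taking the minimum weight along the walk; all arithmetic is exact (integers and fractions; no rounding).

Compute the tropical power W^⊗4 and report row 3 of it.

W^⊗2:
  [33, 33, 37, 33, 33]
  [81, 81, 73, 73, 70]
  [49, 58, 58, 58, 49]
  [86, 49, 35, 32, 58]
  [79, 77, 59, 73, 70]
W^⊗3:
  [37, 37, 35, 33, 37]
  [81, 81, 73, 73, 70]
  [58, 58, 58, 58, 58]
  [49, 58, 58, 58, 49]
  [77, 77, 73, 73, 70]
W^⊗4:
  [37, 37, 37, 37, 37]
  [81, 81, 73, 73, 70]
  [58, 58, 58, 58, 58]
  [58, 58, 58, 58, 58]
  [77, 77, 73, 73, 70]
Answer: row 3 of W^⊗4 = [58, 58, 58, 58, 58]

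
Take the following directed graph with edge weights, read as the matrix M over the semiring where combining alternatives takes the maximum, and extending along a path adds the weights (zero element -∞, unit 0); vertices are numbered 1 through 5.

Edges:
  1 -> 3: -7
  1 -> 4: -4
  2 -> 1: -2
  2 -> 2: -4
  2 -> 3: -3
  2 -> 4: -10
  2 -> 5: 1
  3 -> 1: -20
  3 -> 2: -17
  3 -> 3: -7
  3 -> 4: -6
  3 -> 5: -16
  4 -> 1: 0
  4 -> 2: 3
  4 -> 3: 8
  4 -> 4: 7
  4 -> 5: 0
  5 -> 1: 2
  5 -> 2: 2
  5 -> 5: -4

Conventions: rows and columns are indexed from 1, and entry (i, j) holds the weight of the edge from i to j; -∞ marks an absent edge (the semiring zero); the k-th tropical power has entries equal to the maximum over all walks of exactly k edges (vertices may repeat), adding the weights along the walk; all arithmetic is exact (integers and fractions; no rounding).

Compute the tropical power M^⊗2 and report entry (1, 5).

M^⊗2:
  [-4, -1, 4, 3, -4]
  [3, 3, -2, -3, -3]
  [-6, -3, 2, 1, -6]
  [7, 10, 15, 14, 7]
  [0, -2, -1, -2, 3]
Key observation: the optimum is the walk 1->4->5, with weight (-4) + 0 = -4.
Optimal value attained by: walk 1->4->5.
Answer: (M^⊗2)[1][5] = -4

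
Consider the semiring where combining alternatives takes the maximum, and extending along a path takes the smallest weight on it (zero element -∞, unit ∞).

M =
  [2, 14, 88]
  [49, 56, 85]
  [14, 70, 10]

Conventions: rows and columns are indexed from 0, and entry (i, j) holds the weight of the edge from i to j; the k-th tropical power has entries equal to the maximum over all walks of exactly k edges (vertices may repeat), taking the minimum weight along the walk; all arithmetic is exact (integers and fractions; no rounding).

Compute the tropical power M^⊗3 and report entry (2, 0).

M^⊗2:
  [14, 70, 14]
  [49, 70, 56]
  [49, 56, 70]
M^⊗3:
  [49, 56, 70]
  [49, 56, 70]
  [49, 70, 56]
Key observation: the optimum is the walk 2->1->1->0, with weight 70 min 56 min 49 = 49.
Optimal value attained by: walk 2->1->1->0.
Answer: (M^⊗3)[2][0] = 49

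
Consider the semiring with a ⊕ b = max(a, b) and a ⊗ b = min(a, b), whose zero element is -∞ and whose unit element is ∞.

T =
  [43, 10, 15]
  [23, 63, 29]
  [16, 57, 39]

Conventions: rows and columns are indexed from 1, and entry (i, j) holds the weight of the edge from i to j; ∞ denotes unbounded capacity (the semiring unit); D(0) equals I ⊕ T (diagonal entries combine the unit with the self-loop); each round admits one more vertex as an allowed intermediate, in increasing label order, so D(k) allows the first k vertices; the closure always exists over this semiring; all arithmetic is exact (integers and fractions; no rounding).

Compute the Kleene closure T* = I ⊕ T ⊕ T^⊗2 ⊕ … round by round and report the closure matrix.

D(0):
  [∞, 10, 15]
  [23, ∞, 29]
  [16, 57, ∞]
D(1):
  [∞, 10, 15]
  [23, ∞, 29]
  [16, 57, ∞]
D(2):
  [∞, 10, 15]
  [23, ∞, 29]
  [23, 57, ∞]
D(3):
  [∞, 15, 15]
  [23, ∞, 29]
  [23, 57, ∞]
Answer: T* = [[∞, 15, 15], [23, ∞, 29], [23, 57, ∞]]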